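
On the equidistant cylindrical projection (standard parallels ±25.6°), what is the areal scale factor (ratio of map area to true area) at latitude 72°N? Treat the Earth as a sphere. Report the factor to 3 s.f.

2.92

In the equirectangular projection with standard parallel φ₀ = 25.6° (x = Rλ cos φ₀, y = Rφ), meridians are true-scale (h = 1) and the parallel scale is k = cos φ₀ / cos φ.
Areal scale = h·k = 1 × cos φ₀ / cos φ; at 72°, h = 1.000, k = 2.918, so h·k = 2.918.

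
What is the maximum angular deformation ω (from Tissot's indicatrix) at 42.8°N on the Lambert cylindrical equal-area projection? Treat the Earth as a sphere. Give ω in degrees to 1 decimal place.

The Lambert cylindrical equal-area projection is the cylindrical equal-area projection with its standard parallel at the equator (φ₀ = 0). Cylindrical equal-area (φ₀ = 0°): h = cos φ / cos 0° along meridians, k = cos 0° / cos φ along parallels; h·k = 1.
At 42.8°: h = 0.7337, k = 1.363; principal scales a = 1.363, b = 0.7337.
sin(ω/2) = (a − b)/(a + b) = 0.6292/2.097 = 0.3001, so ω = 2 arcsin(0.3001) ≈ 34.9°.

34.9°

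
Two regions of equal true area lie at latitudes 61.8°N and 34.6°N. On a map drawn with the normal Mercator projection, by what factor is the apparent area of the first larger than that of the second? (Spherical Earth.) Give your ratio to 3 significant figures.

Mercator areal scale is sec²φ.
At 61.8°: sec²(61.8°) = 1/0.4726² = 4.478.
At 34.6°: sec²(34.6°) = 1/0.8231² = 1.476.
Ratio = 4.478/1.476 = cos²(34.6°)/cos²(61.8°) ≈ 3.03.

3.03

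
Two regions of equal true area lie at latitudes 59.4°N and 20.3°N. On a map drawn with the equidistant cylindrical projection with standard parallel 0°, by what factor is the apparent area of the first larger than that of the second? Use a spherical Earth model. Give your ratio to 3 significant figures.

In the plate carrée (x = Rλ, y = Rφ), meridians are true-scale (h = 1) and parallels are stretched by k = sec φ.
Areal scale at 59.4°: h·k = 1.000 × 1.964 = 1.964.
Areal scale at 20.3°: h·k = 1.000 × 1.066 = 1.066.
Ratio = 1.964/1.066 ≈ 1.84.

1.84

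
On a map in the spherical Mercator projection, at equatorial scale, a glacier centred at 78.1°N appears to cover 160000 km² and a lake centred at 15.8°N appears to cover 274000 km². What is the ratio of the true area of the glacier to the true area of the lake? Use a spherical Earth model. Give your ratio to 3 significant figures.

On Mercator the areal scale is sec²φ, so true area = apparent × cos²φ.
True area of glacier: 160000 × cos²(78.1°) = 160000 × 0.04252 = 6803 km².
True area of lake: 274000 × cos²(15.8°) = 274000 × 0.9259 = 253700 km².
Ratio = 6803 / 253700 ≈ 0.0268.

0.0268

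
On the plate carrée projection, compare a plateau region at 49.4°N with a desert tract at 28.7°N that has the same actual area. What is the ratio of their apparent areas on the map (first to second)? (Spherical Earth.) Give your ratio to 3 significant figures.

1.35

In the plate carrée (x = Rλ, y = Rφ), meridians are true-scale (h = 1) and parallels are stretched by k = sec φ.
Areal scale at 49.4°: h·k = 1.000 × 1.537 = 1.537.
Areal scale at 28.7°: h·k = 1.000 × 1.140 = 1.140.
Ratio = 1.537/1.140 ≈ 1.35.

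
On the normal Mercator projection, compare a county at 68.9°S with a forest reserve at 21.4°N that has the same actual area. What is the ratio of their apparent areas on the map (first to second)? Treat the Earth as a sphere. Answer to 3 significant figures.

On Mercator, area is exaggerated by sec²φ = 1/cos²φ.
At 68.9°: sec²(68.9°) = 1/0.3600² = 7.716.
At 21.4°: sec²(21.4°) = 1/0.9311² = 1.154.
Ratio = 7.716/1.154 = cos²(21.4°)/cos²(68.9°) ≈ 6.69.

6.69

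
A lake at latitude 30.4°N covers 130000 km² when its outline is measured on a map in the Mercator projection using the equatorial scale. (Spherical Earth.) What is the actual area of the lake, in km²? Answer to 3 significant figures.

The Mercator projection is conformal; its linear scale factor is the same in every direction and equals sec φ = 1/cos φ.
Areal scale = k² = sec²φ = 1/cos²(30.4°) = 1/0.8625² = 1.344.
True area = apparent / (areal scale) = 130000 / 1.344 ≈ 96700 km².

96700 km²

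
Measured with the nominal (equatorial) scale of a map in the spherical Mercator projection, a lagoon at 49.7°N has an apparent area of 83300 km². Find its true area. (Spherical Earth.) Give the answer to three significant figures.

For Mercator, h = k = sec φ (a conformal cylindrical projection has a single point scale, 1/cos φ).
Areal scale = k² = sec²φ = 1/cos²(49.7°) = 1/0.6468² = 2.390.
True area = apparent / (areal scale) = 83300 / 2.390 ≈ 34800 km².

34800 km²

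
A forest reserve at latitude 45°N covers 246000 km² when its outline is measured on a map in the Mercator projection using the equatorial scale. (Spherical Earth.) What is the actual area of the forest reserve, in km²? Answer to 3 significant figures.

Mercator is conformal, so the point scale is isotropic: h = k = sec φ = 1/cos φ.
Areal scale = k² = sec²φ = 1/cos²(45°) = 1/0.7071² = 2.000.
True area = apparent / (areal scale) = 246000 / 2.000 ≈ 123000 km².

123000 km²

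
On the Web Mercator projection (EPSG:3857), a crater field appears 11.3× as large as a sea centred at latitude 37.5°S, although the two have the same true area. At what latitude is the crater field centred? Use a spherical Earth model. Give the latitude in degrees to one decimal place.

76.3°

Mercator areal scale is sec²φ, so apparent-area ratio = sec²φ₁ / sec²φ₂ = cos²φ₂ / cos²φ₁.
cos²φ₂ / cos²φ₁ = 11.3  ⇒  cos φ₁ = cos 37.5° / √11.3 = 0.7934/3.362 = 0.2360.
φ₁ = arccos(0.2360) ≈ 76.3°.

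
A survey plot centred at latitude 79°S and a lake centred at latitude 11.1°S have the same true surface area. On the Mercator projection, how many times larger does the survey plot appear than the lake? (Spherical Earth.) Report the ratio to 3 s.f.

26.4

Mercator areal scale is sec²φ.
At 79°: sec²(79°) = 1/0.1908² = 27.47.
At 11.1°: sec²(11.1°) = 1/0.9813² = 1.038.
Ratio = 27.47/1.038 = cos²(11.1°)/cos²(79°) ≈ 26.4.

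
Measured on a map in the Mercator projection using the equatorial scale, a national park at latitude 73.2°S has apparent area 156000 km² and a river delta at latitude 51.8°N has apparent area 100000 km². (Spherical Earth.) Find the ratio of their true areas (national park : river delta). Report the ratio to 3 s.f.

0.341

Since Mercator area scale is 1/cos²φ, the true area equals the apparent area multiplied by cos²φ.
True area of national park: 156000 × cos²(73.2°) = 156000 × 0.08354 = 13030 km².
True area of river delta: 100000 × cos²(51.8°) = 100000 × 0.3824 = 38240 km².
Ratio = 13030 / 38240 ≈ 0.341.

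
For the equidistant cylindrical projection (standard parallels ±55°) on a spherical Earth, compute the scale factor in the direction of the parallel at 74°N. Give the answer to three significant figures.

2.08

The equidistant cylindrical projection with φ₀ = 55° has h = 1 (meridians true) and k = cos φ₀ / cos φ along parallels.
k = cos 55° / cos 74° = 0.5736/0.2756 = 2.081.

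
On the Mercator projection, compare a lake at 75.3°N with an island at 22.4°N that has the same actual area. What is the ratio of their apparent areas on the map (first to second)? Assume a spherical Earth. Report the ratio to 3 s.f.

On Mercator, area is exaggerated by sec²φ = 1/cos²φ.
At 75.3°: sec²(75.3°) = 1/0.2538² = 15.53.
At 22.4°: sec²(22.4°) = 1/0.9245² = 1.170.
Ratio = 15.53/1.170 = cos²(22.4°)/cos²(75.3°) ≈ 13.3.

13.3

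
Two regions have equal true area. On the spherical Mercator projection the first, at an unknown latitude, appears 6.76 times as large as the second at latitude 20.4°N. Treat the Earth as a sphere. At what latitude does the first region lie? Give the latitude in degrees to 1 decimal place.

68.9°

For equal true areas on Mercator, apparent areas scale as sec²φ, so the ratio is cos²φ₂ / cos²φ₁.
cos²φ₂ / cos²φ₁ = 6.76  ⇒  cos φ₁ = cos 20.4° / √6.76 = 0.9373/2.600 = 0.3605.
φ₁ = arccos(0.3605) ≈ 68.9°.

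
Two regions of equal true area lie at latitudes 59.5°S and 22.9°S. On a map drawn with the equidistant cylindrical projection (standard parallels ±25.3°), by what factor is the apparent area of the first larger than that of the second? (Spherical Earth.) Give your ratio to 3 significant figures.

In the equirectangular projection with standard parallel φ₀ = 25.3° (x = Rλ cos φ₀, y = Rφ), meridians are true-scale (h = 1) and the parallel scale is k = cos φ₀ / cos φ.
Areal scale at 59.5°: h·k = 1.000 × 1.781 = 1.781.
Areal scale at 22.9°: h·k = 1.000 × 0.9814 = 0.9814.
Ratio = 1.781/0.9814 ≈ 1.82.

1.82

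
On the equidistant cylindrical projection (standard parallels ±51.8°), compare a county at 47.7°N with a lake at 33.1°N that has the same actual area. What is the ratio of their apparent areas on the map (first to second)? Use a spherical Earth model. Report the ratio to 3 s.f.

1.24

In the equirectangular projection with standard parallel φ₀ = 51.8° (x = Rλ cos φ₀, y = Rφ), meridians are true-scale (h = 1) and the parallel scale is k = cos φ₀ / cos φ.
Areal scale at 47.7°: h·k = 1.000 × 0.9189 = 0.9189.
Areal scale at 33.1°: h·k = 1.000 × 0.7382 = 0.7382.
Ratio = 0.9189/0.7382 ≈ 1.24.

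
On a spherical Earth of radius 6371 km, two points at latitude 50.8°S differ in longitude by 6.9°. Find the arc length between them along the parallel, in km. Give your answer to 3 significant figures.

Arc length along a parallel = R cos φ · Δλ (with Δλ in radians).
= 6371 × cos 50.8° × (6.9° × π/180) = 6371 × 0.6320 × 0.1204 ≈ 485 km.

485 km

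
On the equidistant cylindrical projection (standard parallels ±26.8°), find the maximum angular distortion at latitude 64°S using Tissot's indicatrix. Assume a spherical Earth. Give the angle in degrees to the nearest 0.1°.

39.9°

In the equirectangular projection with standard parallel φ₀ = 26.8° (x = Rλ cos φ₀, y = Rφ), meridians are true-scale (h = 1) and the parallel scale is k = cos φ₀ / cos φ.
At 64°: h = 1.000, k = 2.036; principal scales a = 2.036, b = 1.000.
sin(ω/2) = (a − b)/(a + b) = 1.036/3.036 = 0.3413, so ω = 2 arcsin(0.3413) ≈ 39.9°.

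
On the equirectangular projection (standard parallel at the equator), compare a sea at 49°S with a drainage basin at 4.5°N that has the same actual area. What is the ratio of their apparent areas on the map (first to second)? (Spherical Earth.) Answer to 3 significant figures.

Plate carrée maps x = Rλ, y = Rφ. The meridian scale is h = 1 and the parallel scale is k = 1/cos φ = sec φ.
Areal scale at 49°: h·k = 1.000 × 1.524 = 1.524.
Areal scale at 4.5°: h·k = 1.000 × 1.003 = 1.003.
Ratio = 1.524/1.003 ≈ 1.52.

1.52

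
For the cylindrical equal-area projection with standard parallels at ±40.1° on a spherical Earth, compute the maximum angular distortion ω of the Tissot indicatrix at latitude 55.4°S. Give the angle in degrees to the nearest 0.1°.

33.6°

A cylindrical equal-area projection with standard parallel φ₀ has meridian scale h = cos φ / cos φ₀ and parallel scale k = cos φ₀ / cos φ (so areas are preserved, h·k = 1).
At 55.4°: h = 0.7424, k = 1.347; principal scales a = 1.347, b = 0.7424.
sin(ω/2) = (a − b)/(a + b) = 0.6047/2.089 = 0.2894, so ω = 2 arcsin(0.2894) ≈ 33.6°.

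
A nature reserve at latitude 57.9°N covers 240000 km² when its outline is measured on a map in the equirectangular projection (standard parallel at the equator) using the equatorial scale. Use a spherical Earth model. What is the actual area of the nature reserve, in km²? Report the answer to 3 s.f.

For the equirectangular projection with φ₀ = 0 (plate carrée), h = 1 along meridians and k = sec φ along parallels.
Areal scale = h·k = 1 × sec φ; at 57.9°, h = 1.000, k = 1.882, so h·k = 1.882.
True area = apparent / (areal scale) = 240000 / 1.882 ≈ 128000 km².

128000 km²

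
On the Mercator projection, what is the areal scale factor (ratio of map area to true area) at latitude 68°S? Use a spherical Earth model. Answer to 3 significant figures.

Mercator is conformal, so the point scale is isotropic: h = k = sec φ = 1/cos φ.
Areal scale = k² = sec²φ = 1/cos²(68°) = 1/0.3746² = 7.126.

7.13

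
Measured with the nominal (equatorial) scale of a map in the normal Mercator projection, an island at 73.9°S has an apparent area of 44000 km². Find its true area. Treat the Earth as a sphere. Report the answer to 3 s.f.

The Mercator projection is conformal; its linear scale factor is the same in every direction and equals sec φ = 1/cos φ.
Areal scale = k² = sec²φ = 1/cos²(73.9°) = 1/0.2773² = 13.00.
True area = apparent / (areal scale) = 44000 / 13.00 ≈ 3380 km².

3380 km²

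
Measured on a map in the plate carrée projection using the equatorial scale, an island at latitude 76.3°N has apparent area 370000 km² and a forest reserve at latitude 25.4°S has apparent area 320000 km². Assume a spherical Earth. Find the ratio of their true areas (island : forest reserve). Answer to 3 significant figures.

0.303

Plate carrée has h = 1 and k = sec φ, giving areal scale sec φ; true area = (apparent area) · cos φ.
True area of island: 370000 × cos(76.3°) = 370000 × 0.2368 = 87630 km².
True area of forest reserve: 320000 × cos(25.4°) = 320000 × 0.9033 = 289100 km².
Ratio = 87630 / 289100 ≈ 0.303.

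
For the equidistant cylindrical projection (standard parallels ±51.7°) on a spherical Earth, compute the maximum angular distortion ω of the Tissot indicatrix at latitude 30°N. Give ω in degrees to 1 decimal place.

19.1°

With standard parallel φ₀ = 51.7°, the equirectangular projection gives x = Rλ cos φ₀, y = Rφ, so h = 1 and k = cos 51.7° / cos φ.
At 30°: h = 1.000, k = 0.7157; principal scales a = 1.000, b = 0.7157.
sin(ω/2) = (a − b)/(a + b) = 0.2843/1.716 = 0.1657, so ω = 2 arcsin(0.1657) ≈ 19.1°.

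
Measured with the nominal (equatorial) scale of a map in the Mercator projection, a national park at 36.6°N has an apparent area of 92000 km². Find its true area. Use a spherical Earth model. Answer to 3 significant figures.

The Mercator projection is conformal; its linear scale factor is the same in every direction and equals sec φ = 1/cos φ.
Areal scale = k² = sec²φ = 1/cos²(36.6°) = 1/0.8028² = 1.552.
True area = apparent / (areal scale) = 92000 / 1.552 ≈ 59300 km².

59300 km²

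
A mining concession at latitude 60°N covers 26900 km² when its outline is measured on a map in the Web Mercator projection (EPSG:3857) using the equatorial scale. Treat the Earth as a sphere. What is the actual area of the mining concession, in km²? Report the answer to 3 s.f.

6730 km²

The Mercator projection is conformal; its linear scale factor is the same in every direction and equals sec φ = 1/cos φ.
Areal scale = k² = sec²φ = 1/cos²(60°) = 1/0.5000² = 4.000.
True area = apparent / (areal scale) = 26900 / 4.000 ≈ 6730 km².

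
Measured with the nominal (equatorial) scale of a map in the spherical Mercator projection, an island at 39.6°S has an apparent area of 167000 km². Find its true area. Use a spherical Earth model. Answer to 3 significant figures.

99100 km²

The Mercator projection is conformal; its linear scale factor is the same in every direction and equals sec φ = 1/cos φ.
Areal scale = k² = sec²φ = 1/cos²(39.6°) = 1/0.7705² = 1.684.
True area = apparent / (areal scale) = 167000 / 1.684 ≈ 99100 km².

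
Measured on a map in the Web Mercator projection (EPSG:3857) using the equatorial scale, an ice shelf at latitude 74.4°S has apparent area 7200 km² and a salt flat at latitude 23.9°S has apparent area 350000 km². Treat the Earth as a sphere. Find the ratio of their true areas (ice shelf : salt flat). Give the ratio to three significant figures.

Since Mercator area scale is 1/cos²φ, the true area equals the apparent area multiplied by cos²φ.
True area of ice shelf: 7200 × cos²(74.4°) = 7200 × 0.07232 = 520.7 km².
True area of salt flat: 350000 × cos²(23.9°) = 350000 × 0.8359 = 292600 km².
Ratio = 520.7 / 292600 ≈ 0.00178.

0.00178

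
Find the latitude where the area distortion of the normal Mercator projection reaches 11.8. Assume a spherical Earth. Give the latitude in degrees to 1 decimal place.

Mercator areal scale is sec²φ.
sec²φ = 11.8  ⇒  cos²φ = 0.08475  ⇒  cos φ = 0.2911.
φ = arccos(0.2911) ≈ 73.1°.

73.1°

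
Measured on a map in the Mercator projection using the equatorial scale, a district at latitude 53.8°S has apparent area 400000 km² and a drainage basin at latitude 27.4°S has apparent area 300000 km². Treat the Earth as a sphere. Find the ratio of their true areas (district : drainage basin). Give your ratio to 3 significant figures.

Mercator's areal exaggeration is sec²φ; hence true area = (apparent area) · cos²φ.
True area of district: 400000 × cos²(53.8°) = 400000 × 0.3488 = 139500 km².
True area of drainage basin: 300000 × cos²(27.4°) = 300000 × 0.7882 = 236500 km².
Ratio = 139500 / 236500 ≈ 0.590.

0.590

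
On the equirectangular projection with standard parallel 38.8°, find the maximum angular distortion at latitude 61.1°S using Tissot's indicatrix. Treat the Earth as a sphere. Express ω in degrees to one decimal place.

27.1°

With standard parallel φ₀ = 38.8°, the equirectangular projection gives x = Rλ cos φ₀, y = Rφ, so h = 1 and k = cos 38.8° / cos φ.
At 61.1°: h = 1.000, k = 1.613; principal scales a = 1.613, b = 1.000.
sin(ω/2) = (a − b)/(a + b) = 0.6126/2.613 = 0.2345, so ω = 2 arcsin(0.2345) ≈ 27.1°.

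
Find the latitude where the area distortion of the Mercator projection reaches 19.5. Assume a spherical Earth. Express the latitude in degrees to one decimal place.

76.9°

Mercator areal scale is sec²φ.
sec²φ = 19.5  ⇒  cos²φ = 0.05128  ⇒  cos φ = 0.2265.
φ = arccos(0.2265) ≈ 76.9°.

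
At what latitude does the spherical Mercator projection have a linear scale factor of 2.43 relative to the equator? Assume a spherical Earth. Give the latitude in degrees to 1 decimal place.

65.7°

Mercator scale is k = sec φ = 1/cos φ.
1/cos φ = 2.43  ⇒  cos φ = 0.4115  ⇒  φ = arccos(0.4115) ≈ 65.7°.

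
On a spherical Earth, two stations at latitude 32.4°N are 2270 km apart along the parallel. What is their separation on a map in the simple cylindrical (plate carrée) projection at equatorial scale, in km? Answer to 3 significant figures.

Plate carrée maps x = Rλ, y = Rφ. The meridian scale is h = 1 and the parallel scale is k = 1/cos φ = sec φ.
Along the parallel, k = sec 32.4° = 1/0.8443 = 1.184.
Map distance = 2270 × 1.184 ≈ 2690 km.

2690 km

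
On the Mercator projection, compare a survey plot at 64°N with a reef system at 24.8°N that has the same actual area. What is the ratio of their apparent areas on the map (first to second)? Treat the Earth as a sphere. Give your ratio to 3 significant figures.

Mercator is conformal with k = sec φ, so areal scale = k² = sec²φ.
At 64°: sec²(64°) = 1/0.4384² = 5.204.
At 24.8°: sec²(24.8°) = 1/0.9078² = 1.214.
Ratio = 5.204/1.214 = cos²(24.8°)/cos²(64°) ≈ 4.29.

4.29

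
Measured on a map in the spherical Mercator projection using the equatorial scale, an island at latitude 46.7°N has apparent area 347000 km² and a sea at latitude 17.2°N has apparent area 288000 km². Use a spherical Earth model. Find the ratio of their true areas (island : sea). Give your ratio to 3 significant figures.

Mercator's areal exaggeration is sec²φ; hence true area = (apparent area) · cos²φ.
True area of island: 347000 × cos²(46.7°) = 347000 × 0.4703 = 163200 km².
True area of sea: 288000 × cos²(17.2°) = 288000 × 0.9126 = 262800 km².
Ratio = 163200 / 262800 ≈ 0.621.

0.621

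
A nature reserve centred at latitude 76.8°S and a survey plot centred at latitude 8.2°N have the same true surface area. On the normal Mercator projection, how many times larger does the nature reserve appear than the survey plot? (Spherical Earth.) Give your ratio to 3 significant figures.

18.8

Mercator areal scale is sec²φ.
At 76.8°: sec²(76.8°) = 1/0.2284² = 19.18.
At 8.2°: sec²(8.2°) = 1/0.9898² = 1.021.
Ratio = 19.18/1.021 = cos²(8.2°)/cos²(76.8°) ≈ 18.8.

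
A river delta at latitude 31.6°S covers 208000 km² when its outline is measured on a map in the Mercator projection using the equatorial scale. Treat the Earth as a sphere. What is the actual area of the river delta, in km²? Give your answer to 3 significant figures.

The Mercator projection is conformal; its linear scale factor is the same in every direction and equals sec φ = 1/cos φ.
Areal scale = k² = sec²φ = 1/cos²(31.6°) = 1/0.8517² = 1.378.
True area = apparent / (areal scale) = 208000 / 1.378 ≈ 151000 km².

151000 km²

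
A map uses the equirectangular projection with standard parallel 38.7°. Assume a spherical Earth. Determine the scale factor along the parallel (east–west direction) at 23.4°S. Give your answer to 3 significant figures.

0.850

In the equirectangular projection with standard parallel φ₀ = 38.7° (x = Rλ cos φ₀, y = Rφ), meridians are true-scale (h = 1) and the parallel scale is k = cos φ₀ / cos φ.
k = cos 38.7° / cos 23.4° = 0.7804/0.9178 = 0.8504.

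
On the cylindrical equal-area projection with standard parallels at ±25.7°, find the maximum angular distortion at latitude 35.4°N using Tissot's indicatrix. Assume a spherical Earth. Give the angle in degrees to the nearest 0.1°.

A cylindrical equal-area projection with standard parallel φ₀ has meridian scale h = cos φ / cos φ₀ and parallel scale k = cos φ₀ / cos φ (so areas are preserved, h·k = 1).
At 35.4°: h = 0.9046, k = 1.105; principal scales a = 1.105, b = 0.9046.
sin(ω/2) = (a − b)/(a + b) = 0.2008/2.010 = 0.09991, so ω = 2 arcsin(0.09991) ≈ 11.5°.

11.5°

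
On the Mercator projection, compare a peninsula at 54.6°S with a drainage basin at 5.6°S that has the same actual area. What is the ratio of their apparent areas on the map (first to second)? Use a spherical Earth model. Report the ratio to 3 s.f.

2.95

Mercator is conformal with k = sec φ, so areal scale = k² = sec²φ.
At 54.6°: sec²(54.6°) = 1/0.5793² = 2.980.
At 5.6°: sec²(5.6°) = 1/0.9952² = 1.010.
Ratio = 2.980/1.010 = cos²(5.6°)/cos²(54.6°) ≈ 2.95.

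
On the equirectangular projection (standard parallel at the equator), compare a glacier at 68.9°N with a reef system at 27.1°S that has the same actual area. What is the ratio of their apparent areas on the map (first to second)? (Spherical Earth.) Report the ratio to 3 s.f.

2.47

Plate carrée maps x = Rλ, y = Rφ. The meridian scale is h = 1 and the parallel scale is k = 1/cos φ = sec φ.
Areal scale at 68.9°: h·k = 1.000 × 2.778 = 2.778.
Areal scale at 27.1°: h·k = 1.000 × 1.123 = 1.123.
Ratio = 2.778/1.123 ≈ 2.47.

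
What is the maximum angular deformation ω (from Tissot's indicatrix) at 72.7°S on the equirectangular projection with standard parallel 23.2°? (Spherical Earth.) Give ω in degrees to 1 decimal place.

With standard parallel φ₀ = 23.2°, the equirectangular projection gives x = Rλ cos φ₀, y = Rφ, so h = 1 and k = cos 23.2° / cos φ.
At 72.7°: h = 1.000, k = 3.091; principal scales a = 3.091, b = 1.000.
sin(ω/2) = (a − b)/(a + b) = 2.091/4.091 = 0.5111, so ω = 2 arcsin(0.5111) ≈ 61.5°.

61.5°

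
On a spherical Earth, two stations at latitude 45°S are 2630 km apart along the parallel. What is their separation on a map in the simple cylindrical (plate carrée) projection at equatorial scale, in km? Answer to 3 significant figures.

3720 km

Plate carrée maps x = Rλ, y = Rφ. The meridian scale is h = 1 and the parallel scale is k = 1/cos φ = sec φ.
Along the parallel, k = sec 45° = 1/0.7071 = 1.414.
Map distance = 2630 × 1.414 ≈ 3720 km.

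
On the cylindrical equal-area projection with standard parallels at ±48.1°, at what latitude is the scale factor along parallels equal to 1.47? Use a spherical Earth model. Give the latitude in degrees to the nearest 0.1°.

63.0°

For cylindrical equal-area with standard parallel φ₀, h = cos φ / cos φ₀ and k = cos φ₀ / cos φ, so h·k = 1.
k = cos φ₀ / cos φ = 1.47  ⇒  cos φ = cos 48.1° / 1.47 = 0.4543.
φ = arccos(0.4543) ≈ 63.0°.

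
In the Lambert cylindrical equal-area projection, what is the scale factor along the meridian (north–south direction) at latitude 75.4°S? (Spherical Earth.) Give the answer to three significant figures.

The Lambert cylindrical equal-area projection is the cylindrical equal-area projection with its standard parallel at the equator (φ₀ = 0). A cylindrical equal-area projection with standard parallel φ₀ has meridian scale h = cos φ / cos φ₀ and parallel scale k = cos φ₀ / cos φ (so areas are preserved, h·k = 1).
h = cos 75.4° / cos 0° = 0.2521/1.000 = 0.2521.

0.252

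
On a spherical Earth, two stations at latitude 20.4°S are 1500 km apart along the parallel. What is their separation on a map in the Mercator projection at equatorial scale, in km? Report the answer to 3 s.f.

1600 km

Mercator is conformal, so the point scale is isotropic: h = k = sec φ = 1/cos φ.
Along the parallel, k = sec 20.4° = 1/0.9373 = 1.067.
Map distance = 1500 × 1.067 ≈ 1600 km.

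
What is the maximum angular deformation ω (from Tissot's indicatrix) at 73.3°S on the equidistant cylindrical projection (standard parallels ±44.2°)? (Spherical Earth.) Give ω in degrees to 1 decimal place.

In the equirectangular projection with standard parallel φ₀ = 44.2° (x = Rλ cos φ₀, y = Rφ), meridians are true-scale (h = 1) and the parallel scale is k = cos φ₀ / cos φ.
At 73.3°: h = 1.000, k = 2.495; principal scales a = 2.495, b = 1.000.
sin(ω/2) = (a − b)/(a + b) = 1.495/3.495 = 0.4277, so ω = 2 arcsin(0.4277) ≈ 50.6°.

50.6°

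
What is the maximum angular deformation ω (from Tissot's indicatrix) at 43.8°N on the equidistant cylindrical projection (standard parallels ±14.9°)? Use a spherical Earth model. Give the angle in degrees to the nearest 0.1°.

16.7°

The equidistant cylindrical projection with φ₀ = 14.9° has h = 1 (meridians true) and k = cos φ₀ / cos φ along parallels.
At 43.8°: h = 1.000, k = 1.339; principal scales a = 1.339, b = 1.000.
sin(ω/2) = (a − b)/(a + b) = 0.3389/2.339 = 0.1449, so ω = 2 arcsin(0.1449) ≈ 16.7°.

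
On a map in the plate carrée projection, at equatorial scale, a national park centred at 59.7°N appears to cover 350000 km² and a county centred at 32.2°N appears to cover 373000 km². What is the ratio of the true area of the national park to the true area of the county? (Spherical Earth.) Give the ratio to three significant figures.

Plate carrée has h = 1 and k = sec φ, giving areal scale sec φ; true area = (apparent area) · cos φ.
True area of national park: 350000 × cos(59.7°) = 350000 × 0.5045 = 176600 km².
True area of county: 373000 × cos(32.2°) = 373000 × 0.8462 = 315600 km².
Ratio = 176600 / 315600 ≈ 0.559.

0.559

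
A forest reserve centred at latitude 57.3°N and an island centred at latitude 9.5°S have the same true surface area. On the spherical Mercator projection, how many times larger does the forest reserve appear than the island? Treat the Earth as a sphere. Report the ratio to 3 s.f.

3.33

Mercator is conformal with k = sec φ, so areal scale = k² = sec²φ.
At 57.3°: sec²(57.3°) = 1/0.5402² = 3.426.
At 9.5°: sec²(9.5°) = 1/0.9863² = 1.028.
Ratio = 3.426/1.028 = cos²(9.5°)/cos²(57.3°) ≈ 3.33.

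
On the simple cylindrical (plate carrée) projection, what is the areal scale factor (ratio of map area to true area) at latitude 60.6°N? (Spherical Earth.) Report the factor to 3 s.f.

2.04

Plate carrée maps x = Rλ, y = Rφ. The meridian scale is h = 1 and the parallel scale is k = 1/cos φ = sec φ.
Areal scale = h·k = 1 × sec φ; at 60.6°, h = 1.000, k = 2.037, so h·k = 2.037.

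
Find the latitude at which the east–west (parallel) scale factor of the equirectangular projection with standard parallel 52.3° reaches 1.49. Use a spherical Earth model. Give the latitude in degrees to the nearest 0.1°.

65.8°

The equidistant cylindrical projection with φ₀ = 52.3° has h = 1 (meridians true) and k = cos φ₀ / cos φ along parallels.
k = cos φ₀ / cos φ = 1.49  ⇒  cos φ = cos 52.3° / 1.49 = 0.4104.
φ = arccos(0.4104) ≈ 65.8°.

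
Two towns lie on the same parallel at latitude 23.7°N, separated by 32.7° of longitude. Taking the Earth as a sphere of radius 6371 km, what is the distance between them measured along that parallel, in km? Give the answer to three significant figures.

Arc length along a parallel = R cos φ · Δλ (with Δλ in radians).
= 6371 × cos 23.7° × (32.7° × π/180) = 6371 × 0.9157 × 0.5707 ≈ 3330 km.

3330 km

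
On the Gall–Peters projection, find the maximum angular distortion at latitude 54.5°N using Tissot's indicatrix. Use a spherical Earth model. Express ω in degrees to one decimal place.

22.4°

Gall–Peters is a cylindrical equal-area projection with standard parallels at ±45°. For cylindrical equal-area with standard parallel φ₀, h = cos φ / cos φ₀ and k = cos φ₀ / cos φ, so h·k = 1.
At 54.5°: h = 0.8212, k = 1.218; principal scales a = 1.218, b = 0.8212.
sin(ω/2) = (a − b)/(a + b) = 0.3964/2.039 = 0.1944, so ω = 2 arcsin(0.1944) ≈ 22.4°.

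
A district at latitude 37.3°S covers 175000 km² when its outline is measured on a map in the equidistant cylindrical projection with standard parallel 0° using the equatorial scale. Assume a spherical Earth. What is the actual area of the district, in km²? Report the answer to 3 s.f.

139000 km²

In the plate carrée (x = Rλ, y = Rφ), meridians are true-scale (h = 1) and parallels are stretched by k = sec φ.
Areal scale = h·k = 1 × sec φ; at 37.3°, h = 1.000, k = 1.257, so h·k = 1.257.
True area = apparent / (areal scale) = 175000 / 1.257 ≈ 139000 km².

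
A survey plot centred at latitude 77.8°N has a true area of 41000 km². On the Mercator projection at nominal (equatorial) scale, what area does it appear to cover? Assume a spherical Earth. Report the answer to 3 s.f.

For Mercator, h = k = sec φ (a conformal cylindrical projection has a single point scale, 1/cos φ).
Areal scale = k² = sec²φ = 1/cos²(77.8°) = 1/0.2113² = 22.39.
Apparent area = 41000 × 22.39 ≈ 918000 km².

918000 km²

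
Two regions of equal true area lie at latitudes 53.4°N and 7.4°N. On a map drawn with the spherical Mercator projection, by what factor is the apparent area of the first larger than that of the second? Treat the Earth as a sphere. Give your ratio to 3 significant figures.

Mercator is conformal with k = sec φ, so areal scale = k² = sec²φ.
At 53.4°: sec²(53.4°) = 1/0.5962² = 2.813.
At 7.4°: sec²(7.4°) = 1/0.9917² = 1.017.
Ratio = 2.813/1.017 = cos²(7.4°)/cos²(53.4°) ≈ 2.77.

2.77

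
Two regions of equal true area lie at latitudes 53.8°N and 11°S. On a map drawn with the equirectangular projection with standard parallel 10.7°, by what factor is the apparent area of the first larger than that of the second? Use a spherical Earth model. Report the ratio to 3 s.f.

1.66

The equidistant cylindrical projection with φ₀ = 10.7° has h = 1 (meridians true) and k = cos φ₀ / cos φ along parallels.
Areal scale at 53.8°: h·k = 1.000 × 1.664 = 1.664.
Areal scale at 11°: h·k = 1.000 × 1.001 = 1.001.
Ratio = 1.664/1.001 ≈ 1.66.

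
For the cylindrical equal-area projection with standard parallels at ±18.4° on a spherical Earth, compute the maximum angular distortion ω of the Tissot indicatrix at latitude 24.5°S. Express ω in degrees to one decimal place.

For cylindrical equal-area with standard parallel φ₀, h = cos φ / cos φ₀ and k = cos φ₀ / cos φ, so h·k = 1.
At 24.5°: h = 0.9590, k = 1.043; principal scales a = 1.043, b = 0.9590.
sin(ω/2) = (a − b)/(a + b) = 0.08378/2.002 = 0.04185, so ω = 2 arcsin(0.04185) ≈ 4.8°.

4.8°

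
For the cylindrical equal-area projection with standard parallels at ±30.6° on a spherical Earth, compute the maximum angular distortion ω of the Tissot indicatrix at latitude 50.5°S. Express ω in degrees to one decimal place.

34.1°

For cylindrical equal-area with standard parallel φ₀, h = cos φ / cos φ₀ and k = cos φ₀ / cos φ, so h·k = 1.
At 50.5°: h = 0.7390, k = 1.353; principal scales a = 1.353, b = 0.7390.
sin(ω/2) = (a − b)/(a + b) = 0.6142/2.092 = 0.2936, so ω = 2 arcsin(0.2936) ≈ 34.1°.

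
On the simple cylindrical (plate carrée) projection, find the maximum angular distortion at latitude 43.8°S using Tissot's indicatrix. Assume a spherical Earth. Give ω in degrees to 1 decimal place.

For the equirectangular projection with φ₀ = 0 (plate carrée), h = 1 along meridians and k = sec φ along parallels.
At 43.8°: h = 1.000, k = 1.386; principal scales a = 1.386, b = 1.000.
sin(ω/2) = (a − b)/(a + b) = 0.3855/2.386 = 0.1616, so ω = 2 arcsin(0.1616) ≈ 18.6°.

18.6°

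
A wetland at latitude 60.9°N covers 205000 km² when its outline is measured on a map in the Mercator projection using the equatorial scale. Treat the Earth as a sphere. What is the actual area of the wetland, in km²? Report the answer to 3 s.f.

48500 km²

Mercator is conformal, so the point scale is isotropic: h = k = sec φ = 1/cos φ.
Areal scale = k² = sec²φ = 1/cos²(60.9°) = 1/0.4863² = 4.228.
True area = apparent / (areal scale) = 205000 / 4.228 ≈ 48500 km².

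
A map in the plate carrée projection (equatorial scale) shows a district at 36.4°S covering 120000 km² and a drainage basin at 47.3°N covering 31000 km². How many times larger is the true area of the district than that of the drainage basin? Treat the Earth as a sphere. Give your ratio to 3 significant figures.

4.59

Plate carrée has h = 1 and k = sec φ, giving areal scale sec φ; true area = (apparent area) · cos φ.
True area of district: 120000 × cos(36.4°) = 120000 × 0.8049 = 96590 km².
True area of drainage basin: 31000 × cos(47.3°) = 31000 × 0.6782 = 21020 km².
Ratio = 96590 / 21020 ≈ 4.59.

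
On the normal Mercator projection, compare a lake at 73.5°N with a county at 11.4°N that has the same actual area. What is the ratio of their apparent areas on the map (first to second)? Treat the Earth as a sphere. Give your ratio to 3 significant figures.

On Mercator, area is exaggerated by sec²φ = 1/cos²φ.
At 73.5°: sec²(73.5°) = 1/0.2840² = 12.40.
At 11.4°: sec²(11.4°) = 1/0.9803² = 1.041.
Ratio = 12.40/1.041 = cos²(11.4°)/cos²(73.5°) ≈ 11.9.

11.9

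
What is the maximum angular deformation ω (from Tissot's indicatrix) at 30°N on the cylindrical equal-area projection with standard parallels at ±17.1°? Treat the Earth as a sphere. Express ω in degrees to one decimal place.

11.3°

A cylindrical equal-area projection with standard parallel φ₀ has meridian scale h = cos φ / cos φ₀ and parallel scale k = cos φ₀ / cos φ (so areas are preserved, h·k = 1).
At 30°: h = 0.9061, k = 1.104; principal scales a = 1.104, b = 0.9061.
sin(ω/2) = (a − b)/(a + b) = 0.1976/2.010 = 0.09831, so ω = 2 arcsin(0.09831) ≈ 11.3°.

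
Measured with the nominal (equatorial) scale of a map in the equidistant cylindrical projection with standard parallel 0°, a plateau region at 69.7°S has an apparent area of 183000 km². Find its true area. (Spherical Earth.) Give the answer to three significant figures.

For the equirectangular projection with φ₀ = 0 (plate carrée), h = 1 along meridians and k = sec φ along parallels.
Areal scale = h·k = 1 × sec φ; at 69.7°, h = 1.000, k = 2.882, so h·k = 2.882.
True area = apparent / (areal scale) = 183000 / 2.882 ≈ 63500 km².

63500 km²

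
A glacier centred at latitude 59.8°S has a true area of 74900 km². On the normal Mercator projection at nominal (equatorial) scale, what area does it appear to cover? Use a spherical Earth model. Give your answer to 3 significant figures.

The Mercator projection is conformal; its linear scale factor is the same in every direction and equals sec φ = 1/cos φ.
Areal scale = k² = sec²φ = 1/cos²(59.8°) = 1/0.5030² = 3.952.
Apparent area = 74900 × 3.952 ≈ 296000 km².

296000 km²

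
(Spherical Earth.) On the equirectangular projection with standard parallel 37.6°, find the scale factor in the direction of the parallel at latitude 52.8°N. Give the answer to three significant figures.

With standard parallel φ₀ = 37.6°, the equirectangular projection gives x = Rλ cos φ₀, y = Rφ, so h = 1 and k = cos 37.6° / cos φ.
k = cos 37.6° / cos 52.8° = 0.7923/0.6046 = 1.310.

1.31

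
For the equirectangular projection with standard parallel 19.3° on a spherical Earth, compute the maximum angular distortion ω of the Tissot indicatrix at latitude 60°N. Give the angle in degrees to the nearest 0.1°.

The equidistant cylindrical projection with φ₀ = 19.3° has h = 1 (meridians true) and k = cos φ₀ / cos φ along parallels.
At 60°: h = 1.000, k = 1.888; principal scales a = 1.888, b = 1.000.
sin(ω/2) = (a − b)/(a + b) = 0.8876/2.888 = 0.3074, so ω = 2 arcsin(0.3074) ≈ 35.8°.

35.8°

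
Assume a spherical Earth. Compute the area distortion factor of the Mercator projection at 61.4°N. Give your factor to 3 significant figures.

4.36

Mercator is conformal, so the point scale is isotropic: h = k = sec φ = 1/cos φ.
Areal scale = k² = sec²φ = 1/cos²(61.4°) = 1/0.4787² = 4.364.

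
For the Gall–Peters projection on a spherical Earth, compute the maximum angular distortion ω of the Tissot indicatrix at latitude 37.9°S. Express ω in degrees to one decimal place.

The Gall–Peters projection is cylindrical equal-area with φ₀ = 45°. Cylindrical equal-area (φ₀ = 45°): h = cos φ / cos 45° along meridians, k = cos 45° / cos φ along parallels; h·k = 1.
At 37.9°: h = 1.116, k = 0.8961; principal scales a = 1.116, b = 0.8961.
sin(ω/2) = (a − b)/(a + b) = 0.2198/2.012 = 0.1093, so ω = 2 arcsin(0.1093) ≈ 12.5°.

12.5°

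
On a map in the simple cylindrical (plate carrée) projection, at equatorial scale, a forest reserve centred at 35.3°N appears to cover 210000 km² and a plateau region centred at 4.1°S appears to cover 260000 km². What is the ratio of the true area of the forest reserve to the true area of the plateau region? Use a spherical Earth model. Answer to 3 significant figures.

0.661

On the plate carrée, areal scale = h·k = 1 × sec φ, so true area = apparent × cos φ.
True area of forest reserve: 210000 × cos(35.3°) = 210000 × 0.8161 = 171400 km².
True area of plateau region: 260000 × cos(4.1°) = 260000 × 0.9974 = 259300 km².
Ratio = 171400 / 259300 ≈ 0.661.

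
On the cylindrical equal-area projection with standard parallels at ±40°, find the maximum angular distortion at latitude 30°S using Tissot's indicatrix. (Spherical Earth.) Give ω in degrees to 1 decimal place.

A cylindrical equal-area projection with standard parallel φ₀ has meridian scale h = cos φ / cos φ₀ and parallel scale k = cos φ₀ / cos φ (so areas are preserved, h·k = 1).
At 30°: h = 1.131, k = 0.8846; principal scales a = 1.131, b = 0.8846.
sin(ω/2) = (a − b)/(a + b) = 0.2460/2.015 = 0.1221, so ω = 2 arcsin(0.1221) ≈ 14.0°.

14.0°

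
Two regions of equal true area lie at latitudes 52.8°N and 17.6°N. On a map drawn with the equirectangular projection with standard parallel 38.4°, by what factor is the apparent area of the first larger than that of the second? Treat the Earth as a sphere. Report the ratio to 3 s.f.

In the equirectangular projection with standard parallel φ₀ = 38.4° (x = Rλ cos φ₀, y = Rφ), meridians are true-scale (h = 1) and the parallel scale is k = cos φ₀ / cos φ.
Areal scale at 52.8°: h·k = 1.000 × 1.296 = 1.296.
Areal scale at 17.6°: h·k = 1.000 × 0.8222 = 0.8222.
Ratio = 1.296/0.8222 ≈ 1.58.

1.58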